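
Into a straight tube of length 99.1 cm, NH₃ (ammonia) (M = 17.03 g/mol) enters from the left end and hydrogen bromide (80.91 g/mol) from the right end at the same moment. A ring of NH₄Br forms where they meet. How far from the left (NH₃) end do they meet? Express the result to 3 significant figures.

Distances travelled in equal time are proportional to diffusion rates, so d_NH₃/d_HBr = √(M_HBr/M_NH₃) = √(80.91/17.03) = 2.180.
With d_NH₃ + d_HBr = 99.1 cm, d_HBr = 99.1/(1 + 2.180) = 31.17 cm.
d_NH₃ = 99.1 − 31.17 = 67.9 cm.

67.9 cm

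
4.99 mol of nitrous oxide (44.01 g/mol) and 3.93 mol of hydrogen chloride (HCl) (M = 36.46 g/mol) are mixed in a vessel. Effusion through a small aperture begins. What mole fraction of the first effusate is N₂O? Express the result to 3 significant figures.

0.536

The effusion rate of species i is ∝ p_i/√M_i ∝ n_i/√M_i.
Mole fraction of N₂O in the effusate = (n_N₂O/√M_N₂O) / (n_N₂O/√M_N₂O + n_HCl/√M_HCl)
= (4.99/√44.01) / (4.99/√44.01 + 3.93/√36.46) = 0.7522/(0.7522 + 0.6509) = 0.536.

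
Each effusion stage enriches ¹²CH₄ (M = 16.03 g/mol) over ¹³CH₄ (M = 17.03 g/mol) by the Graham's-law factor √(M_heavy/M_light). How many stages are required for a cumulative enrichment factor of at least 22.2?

Per stage α = (17.03/16.03)^(1/2) = 1.06238^0.5, giving ln α = 0.03026.
Need α^N ≥ 22.2 ⇒ N ≥ ln(22.2) / ln α = 3.100 / 0.03026 = 102.46.
Rounding up, N = 103 stages.

103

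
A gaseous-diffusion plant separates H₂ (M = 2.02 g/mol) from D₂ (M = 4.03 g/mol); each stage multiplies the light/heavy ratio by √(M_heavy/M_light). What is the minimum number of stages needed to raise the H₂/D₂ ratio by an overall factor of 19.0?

Per stage α = (4.03/2.02)^(1/2) = 1.99505^0.5, giving ln α = 0.3453.
Need α^N ≥ 19.0 ⇒ N ≥ ln(19.0) / ln α = 2.944 / 0.3453 = 8.53.
Rounding up, N = 9 stages.

9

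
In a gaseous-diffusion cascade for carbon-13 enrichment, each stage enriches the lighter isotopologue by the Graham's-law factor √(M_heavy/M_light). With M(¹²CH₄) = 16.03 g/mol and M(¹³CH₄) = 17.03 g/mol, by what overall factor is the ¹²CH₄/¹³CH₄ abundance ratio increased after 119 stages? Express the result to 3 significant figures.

Overall factor = α^119 with α = √(17.03/16.03), i.e. (17.03/16.03)^(119/2).
= 1.06238^(119/2) = 36.6.

36.6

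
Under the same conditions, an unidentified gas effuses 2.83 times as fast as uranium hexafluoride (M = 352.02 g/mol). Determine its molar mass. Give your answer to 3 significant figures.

44.0 g/mol

Using Graham's law: rate_X/rate_UF₆ = √(M_UF₆/M_X).
2.83 = √(352.02/M_X)
M_X = 352.02 / 2.83² = 352.02 / 8.009 = 44.0 g/mol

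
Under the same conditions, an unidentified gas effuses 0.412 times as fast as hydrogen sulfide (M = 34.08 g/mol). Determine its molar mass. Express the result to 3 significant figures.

201 g/mol

Graham's law gives rate_X/rate_H₂S = √(M_H₂S/M_X).
0.412 = √(34.08/M_X)
M_X = 34.08 / 0.412² = 34.08 / 0.1697 = 201 g/mol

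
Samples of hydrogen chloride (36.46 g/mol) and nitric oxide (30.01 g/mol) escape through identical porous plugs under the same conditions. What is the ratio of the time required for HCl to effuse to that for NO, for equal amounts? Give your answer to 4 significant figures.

By Graham's law, t_HCl/t_NO = √(M_HCl/M_NO) = √(36.46/30.01) = √1.215 = 1.102.

1.102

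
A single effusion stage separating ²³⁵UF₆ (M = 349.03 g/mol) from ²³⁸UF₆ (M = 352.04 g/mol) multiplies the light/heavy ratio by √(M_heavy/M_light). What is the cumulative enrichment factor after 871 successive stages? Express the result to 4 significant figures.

42.08

After 871 stages the ratio has grown by (√(352.04/349.03))^871 = (352.04/349.03)^(871/2).
= 1.00862^(871/2) = 42.08.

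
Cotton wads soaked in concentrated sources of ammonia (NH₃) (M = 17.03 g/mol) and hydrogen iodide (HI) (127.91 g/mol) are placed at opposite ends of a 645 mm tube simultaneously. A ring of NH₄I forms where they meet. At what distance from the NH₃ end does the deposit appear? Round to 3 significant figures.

In equal time, each gas travels a distance ∝ its rate ∝ 1/√M, so d_NH₃/d_HI = √(M_HI/M_NH₃) = √(127.91/17.03) = 2.741.
With d_NH₃ + d_HI = 645 mm, d_HI = 645/(1 + 2.741) = 172.4 mm.
d_NH₃ = 645 − 172.4 = 473 mm.

473 mm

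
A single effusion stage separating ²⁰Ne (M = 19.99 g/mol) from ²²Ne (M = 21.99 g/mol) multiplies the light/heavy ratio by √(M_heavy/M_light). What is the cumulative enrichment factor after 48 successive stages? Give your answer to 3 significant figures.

The single-stage factor is √(M_heavy/M_light), so 48 stages give [√(21.99/19.99)]^48 = (21.99/19.99)^(48/2).
= 1.10005^24 = 9.86.

9.86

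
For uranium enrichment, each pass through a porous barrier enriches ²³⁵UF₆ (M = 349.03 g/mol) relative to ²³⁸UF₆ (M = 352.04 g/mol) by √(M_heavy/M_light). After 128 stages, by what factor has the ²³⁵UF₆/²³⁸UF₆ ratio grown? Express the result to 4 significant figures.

After 128 stages the ratio has grown by (√(352.04/349.03))^128 = (352.04/349.03)^(128/2).
= 1.00862^64 = 1.732.

1.732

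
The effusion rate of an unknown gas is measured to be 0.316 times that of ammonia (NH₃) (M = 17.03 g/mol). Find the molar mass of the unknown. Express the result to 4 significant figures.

170.5 g/mol

From Graham's law, rate_X/rate_NH₃ = √(M_NH₃/M_X).
0.316 = √(17.03/M_X)
M_X = 17.03 / 0.316² = 17.03 / 0.09986 = 170.5 g/mol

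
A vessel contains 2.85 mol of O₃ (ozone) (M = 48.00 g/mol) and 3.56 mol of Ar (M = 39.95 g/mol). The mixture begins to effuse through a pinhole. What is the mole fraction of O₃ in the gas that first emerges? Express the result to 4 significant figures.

Each component's effusion rate ∝ (its partial pressure)·(1/√M) ∝ n_i/√M_i.
x_O₃(eff) = (n_O₃/√M_O₃) / (n_O₃/√M_O₃ + n_Ar/√M_Ar)
= (2.85/√48.00) / (2.85/√48.00 + 3.56/√39.95) = 0.4114/(0.4114 + 0.5632) = 0.4221.

0.4221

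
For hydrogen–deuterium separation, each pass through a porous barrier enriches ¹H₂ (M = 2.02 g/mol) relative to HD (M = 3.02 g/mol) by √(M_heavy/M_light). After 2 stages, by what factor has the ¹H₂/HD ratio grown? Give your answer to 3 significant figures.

After 2 stages the ratio has grown by (√(3.02/2.02))^2 = (3.02/2.02)^(2/2).
= 1.49505^1 = 1.50.

1.50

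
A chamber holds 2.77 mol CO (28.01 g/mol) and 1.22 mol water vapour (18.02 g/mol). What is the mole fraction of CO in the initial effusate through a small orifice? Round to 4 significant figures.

0.6455

Effusion rate of each component ∝ n_i/√M_i (partial pressure × 1/√M).
x_CO(eff) = (n_CO/√M_CO) / (n_CO/√M_CO + n_H₂O/√M_H₂O)
= (2.77/√28.01) / (2.77/√28.01 + 1.22/√18.02) = 0.5234/(0.5234 + 0.2874) = 0.6455.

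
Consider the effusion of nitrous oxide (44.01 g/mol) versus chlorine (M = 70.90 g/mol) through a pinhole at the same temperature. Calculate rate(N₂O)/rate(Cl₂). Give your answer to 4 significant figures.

Since effusion rate ∝ 1/√M, rate_N₂O/rate_Cl₂ = √(M_Cl₂/M_N₂O) = √(70.90/44.01) = √1.611 = 1.269.

1.269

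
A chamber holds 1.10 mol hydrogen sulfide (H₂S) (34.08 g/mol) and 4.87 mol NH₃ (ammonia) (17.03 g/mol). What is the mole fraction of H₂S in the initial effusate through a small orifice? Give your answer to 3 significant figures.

The effusion rate of species i is ∝ p_i/√M_i ∝ n_i/√M_i.
So x_H₂S in the escaping gas = (n_H₂S/√M_H₂S) / Σ(n_i/√M_i)
= (1.10/√34.08) / (1.10/√34.08 + 4.87/√17.03) = 0.1884/(0.1884 + 1.180) = 0.138.

0.138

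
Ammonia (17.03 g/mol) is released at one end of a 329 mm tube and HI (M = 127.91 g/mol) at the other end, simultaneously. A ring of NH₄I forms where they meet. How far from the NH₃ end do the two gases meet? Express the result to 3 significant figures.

241 mm

Graham's law gives d_NH₃/d_HI = rate_NH₃/rate_HI = √(M_HI/M_NH₃) = √(127.91/17.03) = 2.741.
With d_NH₃ + d_HI = 329 mm, d_HI = 329/(1 + 2.741) = 87.95 mm.
d_NH₃ = 329 − 87.95 = 241 mm.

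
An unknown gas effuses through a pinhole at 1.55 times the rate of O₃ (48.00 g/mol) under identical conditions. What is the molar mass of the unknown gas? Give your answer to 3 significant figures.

20.0 g/mol

Graham's law gives rate_X/rate_O₃ = √(M_O₃/M_X).
1.55 = √(48.00/M_X)
M_X = 48.00 / 1.55² = 48.00 / 2.403 = 20.0 g/mol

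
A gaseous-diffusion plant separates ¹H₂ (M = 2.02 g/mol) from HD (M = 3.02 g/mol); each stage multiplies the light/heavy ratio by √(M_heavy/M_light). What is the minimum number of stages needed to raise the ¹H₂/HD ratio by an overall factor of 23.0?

16

Single-stage factor α = √(3.02/2.02), so ln α = ½ ln(1.49505) = 0.2011.
Need α^N ≥ 23.0 ⇒ N ≥ ln(23.0) / ln α = 3.135 / 0.2011 = 15.59.
Rounding up, N = 16 stages.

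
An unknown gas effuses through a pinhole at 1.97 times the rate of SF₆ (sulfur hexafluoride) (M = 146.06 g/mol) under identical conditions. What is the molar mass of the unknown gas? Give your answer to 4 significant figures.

37.64 g/mol

Graham's law gives rate_X/rate_SF₆ = √(M_SF₆/M_X).
1.97 = √(146.06/M_X)
M_X = 146.06 / 1.97² = 146.06 / 3.881 = 37.64 g/mol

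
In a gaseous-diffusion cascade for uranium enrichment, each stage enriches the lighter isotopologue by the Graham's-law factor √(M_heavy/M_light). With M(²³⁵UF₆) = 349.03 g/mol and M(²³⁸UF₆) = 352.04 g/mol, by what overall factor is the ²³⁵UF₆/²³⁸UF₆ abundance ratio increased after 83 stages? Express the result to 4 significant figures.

1.428

Overall factor = α^83 with α = √(352.04/349.03), i.e. (352.04/349.03)^(83/2).
= 1.00862^(83/2) = 1.428.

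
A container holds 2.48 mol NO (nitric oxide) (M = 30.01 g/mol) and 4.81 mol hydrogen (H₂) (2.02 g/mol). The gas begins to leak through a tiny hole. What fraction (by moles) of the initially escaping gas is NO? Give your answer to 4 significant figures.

0.1180

The effusion rate of species i is ∝ p_i/√M_i ∝ n_i/√M_i.
x_NO(eff) = (n_NO/√M_NO) / (n_NO/√M_NO + n_H₂/√M_H₂)
= (2.48/√30.01) / (2.48/√30.01 + 4.81/√2.02) = 0.4527/(0.4527 + 3.384) = 0.1180.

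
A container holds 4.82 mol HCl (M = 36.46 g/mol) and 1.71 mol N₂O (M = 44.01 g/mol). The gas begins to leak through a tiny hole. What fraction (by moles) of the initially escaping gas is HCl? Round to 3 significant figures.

0.756

The effusion rate of species i is ∝ p_i/√M_i ∝ n_i/√M_i.
So x_HCl in the escaping gas = (n_HCl/√M_HCl) / Σ(n_i/√M_i)
= (4.82/√36.46) / (4.82/√36.46 + 1.71/√44.01) = 0.7982/(0.7982 + 0.2578) = 0.756.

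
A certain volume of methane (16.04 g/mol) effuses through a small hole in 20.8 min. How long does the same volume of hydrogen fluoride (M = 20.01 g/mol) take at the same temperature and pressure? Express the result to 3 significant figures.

Using Graham's law: t_HF/t_CH₄ = √(M_HF/M_CH₄) = √(20.01/16.04) = √1.248 = 1.117.
So the time for HF is 20.8 × 1.117 = 23.2 min.

23.2 min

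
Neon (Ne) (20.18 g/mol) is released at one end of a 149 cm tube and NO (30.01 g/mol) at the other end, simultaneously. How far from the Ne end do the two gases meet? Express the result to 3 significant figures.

81.9 cm

Distances travelled in equal time are proportional to diffusion rates, so d_Ne/d_NO = √(M_NO/M_Ne) = √(30.01/20.18) = 1.219.
With d_Ne + d_NO = 149 cm, d_NO = 149/(1 + 1.219) = 67.13 cm.
d_Ne = 149 − 67.13 = 81.9 cm.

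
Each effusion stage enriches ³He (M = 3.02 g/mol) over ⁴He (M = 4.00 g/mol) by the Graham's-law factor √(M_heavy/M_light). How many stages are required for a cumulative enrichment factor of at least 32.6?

25

Single-stage factor α = √(4.00/3.02), so ln α = ½ ln(1.32450) = 0.1405.
Need α^N ≥ 32.6 ⇒ N ≥ ln(32.6) / ln α = 3.484 / 0.1405 = 24.80.
Minimum whole number of stages: N = 25.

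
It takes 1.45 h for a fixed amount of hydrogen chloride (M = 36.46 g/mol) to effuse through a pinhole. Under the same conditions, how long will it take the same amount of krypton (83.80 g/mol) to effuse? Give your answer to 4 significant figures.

2.198 h

By Graham's law, t_Kr/t_HCl = √(M_Kr/M_HCl) = √(83.80/36.46) = √2.298 = 1.516.
So the time for Kr is 1.45 × 1.516 = 2.198 h.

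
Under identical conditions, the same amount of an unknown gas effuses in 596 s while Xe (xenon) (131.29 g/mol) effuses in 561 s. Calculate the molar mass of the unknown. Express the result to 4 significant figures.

148.2 g/mol

Since effusion rate ∝ 1/√M, t_X/t_Xe = √(M_X/M_Xe).
596/561 = 1.062 = √(M_X/131.29)
M_X = 131.29 × 1.062² = 131.29 × 1.129 = 148.2 g/mol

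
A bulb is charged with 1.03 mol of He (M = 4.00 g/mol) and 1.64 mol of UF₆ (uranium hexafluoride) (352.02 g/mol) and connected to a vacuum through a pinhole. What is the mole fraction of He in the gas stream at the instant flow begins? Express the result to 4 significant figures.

Effusion rate of each component ∝ n_i/√M_i (partial pressure × 1/√M).
Mole fraction of He in the effusate = (n_He/√M_He) / (n_He/√M_He + n_UF₆/√M_UF₆)
= (1.03/√4.00) / (1.03/√4.00 + 1.64/√352.02) = 0.5150/(0.5150 + 0.08741) = 0.8549.

0.8549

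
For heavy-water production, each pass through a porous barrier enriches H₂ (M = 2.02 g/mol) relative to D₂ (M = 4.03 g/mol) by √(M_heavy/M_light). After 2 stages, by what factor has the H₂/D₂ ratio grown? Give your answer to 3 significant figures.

The single-stage factor is √(M_heavy/M_light), so 2 stages give [√(4.03/2.02)]^2 = (4.03/2.02)^(2/2).
= 1.99505^1 = 2.00.

2.00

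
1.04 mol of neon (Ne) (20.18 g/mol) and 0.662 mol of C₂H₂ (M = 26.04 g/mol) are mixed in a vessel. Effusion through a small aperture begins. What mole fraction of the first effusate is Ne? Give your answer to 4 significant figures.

0.6409

Each component's effusion rate ∝ (its partial pressure)·(1/√M) ∝ n_i/√M_i.
So x_Ne in the escaping gas = (n_Ne/√M_Ne) / Σ(n_i/√M_i)
= (1.04/√20.18) / (1.04/√20.18 + 0.662/√26.04) = 0.2315/(0.2315 + 0.1297) = 0.6409.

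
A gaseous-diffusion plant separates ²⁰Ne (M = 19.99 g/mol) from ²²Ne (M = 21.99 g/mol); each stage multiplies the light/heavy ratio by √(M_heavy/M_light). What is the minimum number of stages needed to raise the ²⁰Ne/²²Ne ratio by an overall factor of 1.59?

10

Per stage α = (21.99/19.99)^(1/2) = 1.10005^0.5, giving ln α = 0.04768.
Need α^N ≥ 1.59 ⇒ N ≥ ln(1.59) / ln α = 0.4637 / 0.04768 = 9.73.
Minimum whole number of stages: N = 10.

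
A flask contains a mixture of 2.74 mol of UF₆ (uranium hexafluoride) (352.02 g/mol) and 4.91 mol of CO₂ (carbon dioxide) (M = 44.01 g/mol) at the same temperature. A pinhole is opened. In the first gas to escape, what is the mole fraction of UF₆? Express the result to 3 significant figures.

0.165

Each component's effusion rate ∝ (its partial pressure)·(1/√M) ∝ n_i/√M_i.
So x_UF₆ in the escaping gas = (n_UF₆/√M_UF₆) / Σ(n_i/√M_i)
= (2.74/√352.02) / (2.74/√352.02 + 4.91/√44.01) = 0.1460/(0.1460 + 0.7401) = 0.165.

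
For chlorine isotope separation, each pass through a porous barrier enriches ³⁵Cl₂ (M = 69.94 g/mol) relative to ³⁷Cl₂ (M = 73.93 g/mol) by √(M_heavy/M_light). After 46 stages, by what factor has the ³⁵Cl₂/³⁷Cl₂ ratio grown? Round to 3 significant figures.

3.58

Each stage multiplies the ratio by α = √(73.93/69.94), so after 46 stages the overall factor is α^46 = (73.93/69.94)^(46/2).
= 1.05705^23 = 3.58.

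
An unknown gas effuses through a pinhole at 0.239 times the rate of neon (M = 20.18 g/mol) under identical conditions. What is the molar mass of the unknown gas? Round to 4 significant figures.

By Graham's law, rate_X/rate_Ne = √(M_Ne/M_X).
0.239 = √(20.18/M_X)
M_X = 20.18 / 0.239² = 20.18 / 0.05712 = 353.3 g/mol

353.3 g/mol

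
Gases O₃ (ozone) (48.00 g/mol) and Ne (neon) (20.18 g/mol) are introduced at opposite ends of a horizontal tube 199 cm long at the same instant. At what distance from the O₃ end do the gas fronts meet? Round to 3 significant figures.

The fronts meet when d_O₃ + d_Ne = L with d_O₃/d_Ne = √(M_Ne/M_O₃) (Graham's law). Here √(M_Ne/M_O₃) = √(20.18/48.00) = 0.6484.
With d_O₃ + d_Ne = 199 cm, d_Ne = 199/(1 + 0.6484) = 120.7 cm.
d_O₃ = 199 − 120.7 = 78.3 cm.

78.3 cm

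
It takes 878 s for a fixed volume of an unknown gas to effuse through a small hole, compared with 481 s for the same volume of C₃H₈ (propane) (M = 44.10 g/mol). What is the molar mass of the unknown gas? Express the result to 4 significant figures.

Using Graham's law: t_X/t_C₃H₈ = √(M_X/M_C₃H₈).
878/481 = 1.825 = √(M_X/44.10)
M_X = 44.10 × 1.825² = 44.10 × 3.332 = 146.9 g/mol

146.9 g/mol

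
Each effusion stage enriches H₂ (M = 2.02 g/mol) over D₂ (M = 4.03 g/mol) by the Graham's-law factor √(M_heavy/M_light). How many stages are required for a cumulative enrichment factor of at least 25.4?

Per stage α = (4.03/2.02)^(1/2) = 1.99505^0.5, giving ln α = 0.3453.
Need α^N ≥ 25.4 ⇒ N ≥ ln(25.4) / ln α = 3.235 / 0.3453 = 9.37.
Minimum whole number of stages: N = 10.

10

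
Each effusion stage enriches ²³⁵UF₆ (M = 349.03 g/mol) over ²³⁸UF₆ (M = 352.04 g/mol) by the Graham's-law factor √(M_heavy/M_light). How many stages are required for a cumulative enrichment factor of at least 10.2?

Per stage α = (352.04/349.03)^(1/2) = 1.00862^0.5, giving ln α = 0.004293.
Need α^N ≥ 10.2 ⇒ N ≥ ln(10.2) / ln α = 2.322 / 0.004293 = 540.91.
So at least 541 stages are needed.

541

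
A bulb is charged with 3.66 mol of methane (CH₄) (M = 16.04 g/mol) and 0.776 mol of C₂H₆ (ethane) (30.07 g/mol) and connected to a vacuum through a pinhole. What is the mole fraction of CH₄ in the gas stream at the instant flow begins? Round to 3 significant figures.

0.866

The effusion rate of species i is ∝ p_i/√M_i ∝ n_i/√M_i.
x_CH₄(eff) = (n_CH₄/√M_CH₄) / (n_CH₄/√M_CH₄ + n_C₂H₆/√M_C₂H₆)
= (3.66/√16.04) / (3.66/√16.04 + 0.776/√30.07) = 0.9139/(0.9139 + 0.1415) = 0.866.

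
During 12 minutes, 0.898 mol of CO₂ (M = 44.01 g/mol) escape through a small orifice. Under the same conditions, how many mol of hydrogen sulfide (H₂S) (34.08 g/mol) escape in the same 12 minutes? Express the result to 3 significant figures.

1.02 mol

By Graham's law, rate_H₂S/rate_CO₂ = √(M_CO₂/M_H₂S) = √(44.01/34.08) = √1.291 = 1.136.
So the amount for H₂S is 0.898 × 1.136 = 1.02 mol.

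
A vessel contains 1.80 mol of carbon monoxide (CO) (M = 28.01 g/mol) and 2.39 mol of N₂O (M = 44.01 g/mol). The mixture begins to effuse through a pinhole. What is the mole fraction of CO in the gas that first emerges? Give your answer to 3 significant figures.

Rate_i ∝ x_i/√M_i (Graham's law weighted by mole fraction), so the effusate composition follows n_i/√M_i.
x_CO(eff) = (n_CO/√M_CO) / (n_CO/√M_CO + n_N₂O/√M_N₂O)
= (1.80/√28.01) / (1.80/√28.01 + 2.39/√44.01) = 0.3401/(0.3401 + 0.3603) = 0.486.

0.486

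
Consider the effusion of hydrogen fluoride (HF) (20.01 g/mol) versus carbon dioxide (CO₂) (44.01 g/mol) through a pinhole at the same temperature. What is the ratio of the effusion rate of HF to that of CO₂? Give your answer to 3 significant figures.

Graham's law gives rate_HF/rate_CO₂ = √(M_CO₂/M_HF) = √(44.01/20.01) = √2.199 = 1.48.

1.48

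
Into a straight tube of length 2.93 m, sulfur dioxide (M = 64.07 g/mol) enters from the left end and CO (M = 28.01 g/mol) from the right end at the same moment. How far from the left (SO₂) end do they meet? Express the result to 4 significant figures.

1.166 m

In equal time, each gas travels a distance ∝ its rate ∝ 1/√M, so d_SO₂/d_CO = √(M_CO/M_SO₂) = √(28.01/64.07) = 0.6612.
With d_SO₂ + d_CO = 2.93 m, d_CO = 2.93/(1 + 0.6612) = 1.764 m.
d_SO₂ = 2.93 − 1.764 = 1.166 m.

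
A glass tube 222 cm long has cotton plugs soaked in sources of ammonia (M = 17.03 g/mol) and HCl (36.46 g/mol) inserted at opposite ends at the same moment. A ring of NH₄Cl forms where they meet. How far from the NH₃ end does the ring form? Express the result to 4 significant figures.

131.9 cm

Graham's law gives d_NH₃/d_HCl = rate_NH₃/rate_HCl = √(M_HCl/M_NH₃) = √(36.46/17.03) = 1.463.
With d_NH₃ + d_HCl = 222 cm, d_HCl = 222/(1 + 1.463) = 90.13 cm.
d_NH₃ = 222 − 90.13 = 131.9 cm.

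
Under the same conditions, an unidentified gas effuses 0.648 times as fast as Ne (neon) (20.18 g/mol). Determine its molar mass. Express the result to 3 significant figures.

48.1 g/mol

From Graham's law, rate_X/rate_Ne = √(M_Ne/M_X).
0.648 = √(20.18/M_X)
M_X = 20.18 / 0.648² = 20.18 / 0.4199 = 48.1 g/mol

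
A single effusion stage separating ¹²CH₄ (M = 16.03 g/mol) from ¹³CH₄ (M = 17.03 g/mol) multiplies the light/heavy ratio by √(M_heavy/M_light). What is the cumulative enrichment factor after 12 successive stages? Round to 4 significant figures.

1.438

After 12 stages the ratio has grown by (√(17.03/16.03))^12 = (17.03/16.03)^(12/2).
= 1.06238^6 = 1.438.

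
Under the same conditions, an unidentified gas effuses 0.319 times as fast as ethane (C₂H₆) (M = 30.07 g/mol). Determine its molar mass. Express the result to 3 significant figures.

From Graham's law, rate_X/rate_C₂H₆ = √(M_C₂H₆/M_X).
0.319 = √(30.07/M_X)
M_X = 30.07 / 0.319² = 30.07 / 0.1018 = 295 g/mol

295 g/mol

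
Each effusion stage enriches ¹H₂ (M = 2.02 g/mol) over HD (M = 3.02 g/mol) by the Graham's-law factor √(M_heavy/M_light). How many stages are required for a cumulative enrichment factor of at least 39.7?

Per stage α = (3.02/2.02)^(1/2) = 1.49505^0.5, giving ln α = 0.2011.
Need α^N ≥ 39.7 ⇒ N ≥ ln(39.7) / ln α = 3.681 / 0.2011 = 18.31.
So at least 19 stages are needed.

19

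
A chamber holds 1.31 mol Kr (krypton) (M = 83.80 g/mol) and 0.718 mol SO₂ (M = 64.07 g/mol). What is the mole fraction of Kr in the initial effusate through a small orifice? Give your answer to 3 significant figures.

Rate_i ∝ x_i/√M_i (Graham's law weighted by mole fraction), so the effusate composition follows n_i/√M_i.
Mole fraction of Kr in the effusate = (n_Kr/√M_Kr) / (n_Kr/√M_Kr + n_SO₂/√M_SO₂)
= (1.31/√83.80) / (1.31/√83.80 + 0.718/√64.07) = 0.1431/(0.1431 + 0.08970) = 0.615.

0.615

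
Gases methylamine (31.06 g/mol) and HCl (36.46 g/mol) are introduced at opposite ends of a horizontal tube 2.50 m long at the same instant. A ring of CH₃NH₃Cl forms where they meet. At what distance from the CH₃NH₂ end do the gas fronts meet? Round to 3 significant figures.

1.30 m

In equal time, each gas travels a distance ∝ its rate ∝ 1/√M, so d_CH₃NH₂/d_HCl = √(M_HCl/M_CH₃NH₂) = √(36.46/31.06) = 1.083.
With d_CH₃NH₂ + d_HCl = 2.50 m, d_HCl = 2.50/(1 + 1.083) = 1.200 m.
d_CH₃NH₂ = 2.50 − 1.200 = 1.30 m.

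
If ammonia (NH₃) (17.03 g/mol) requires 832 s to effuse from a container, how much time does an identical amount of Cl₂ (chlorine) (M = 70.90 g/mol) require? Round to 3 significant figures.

1700 s

By Graham's law, t_Cl₂/t_NH₃ = √(M_Cl₂/M_NH₃) = √(70.90/17.03) = √4.163 = 2.040.
So the time for Cl₂ is 832 × 2.040 = 1700 s.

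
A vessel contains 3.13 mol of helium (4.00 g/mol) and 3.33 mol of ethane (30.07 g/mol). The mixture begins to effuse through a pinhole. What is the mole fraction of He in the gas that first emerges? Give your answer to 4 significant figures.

0.7204

The effusion rate of species i is ∝ p_i/√M_i ∝ n_i/√M_i.
So x_He in the escaping gas = (n_He/√M_He) / Σ(n_i/√M_i)
= (3.13/√4.00) / (3.13/√4.00 + 3.33/√30.07) = 1.565/(1.565 + 0.6073) = 0.7204.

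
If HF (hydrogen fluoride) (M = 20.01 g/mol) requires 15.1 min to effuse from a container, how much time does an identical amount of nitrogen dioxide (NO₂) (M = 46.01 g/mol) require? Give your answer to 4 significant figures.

From Graham's law, t_NO₂/t_HF = √(M_NO₂/M_HF) = √(46.01/20.01) = √2.299 = 1.516.
So the time for NO₂ is 15.1 × 1.516 = 22.90 min.

22.90 min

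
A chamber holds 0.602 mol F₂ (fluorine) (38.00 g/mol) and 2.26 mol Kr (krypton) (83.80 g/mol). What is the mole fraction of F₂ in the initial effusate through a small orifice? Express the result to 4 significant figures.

0.2834

The effusion rate of species i is ∝ p_i/√M_i ∝ n_i/√M_i.
So x_F₂ in the escaping gas = (n_F₂/√M_F₂) / Σ(n_i/√M_i)
= (0.602/√38.00) / (0.602/√38.00 + 2.26/√83.80) = 0.09766/(0.09766 + 0.2469) = 0.2834.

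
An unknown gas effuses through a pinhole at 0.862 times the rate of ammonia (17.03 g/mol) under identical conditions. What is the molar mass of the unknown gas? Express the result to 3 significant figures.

From Graham's law, rate_X/rate_NH₃ = √(M_NH₃/M_X).
0.862 = √(17.03/M_X)
M_X = 17.03 / 0.862² = 17.03 / 0.7430 = 22.9 g/mol

22.9 g/mol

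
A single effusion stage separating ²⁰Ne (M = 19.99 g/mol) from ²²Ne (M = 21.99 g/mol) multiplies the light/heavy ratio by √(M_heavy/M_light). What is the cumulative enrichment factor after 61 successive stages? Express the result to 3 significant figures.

18.3

The single-stage factor is √(M_heavy/M_light), so 61 stages give [√(21.99/19.99)]^61 = (21.99/19.99)^(61/2).
= 1.10005^(61/2) = 18.3.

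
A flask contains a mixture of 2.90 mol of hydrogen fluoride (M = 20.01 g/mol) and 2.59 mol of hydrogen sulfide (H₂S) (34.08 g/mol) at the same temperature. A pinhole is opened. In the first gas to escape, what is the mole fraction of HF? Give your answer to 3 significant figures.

Rate_i ∝ x_i/√M_i (Graham's law weighted by mole fraction), so the effusate composition follows n_i/√M_i.
So x_HF in the escaping gas = (n_HF/√M_HF) / Σ(n_i/√M_i)
= (2.90/√20.01) / (2.90/√20.01 + 2.59/√34.08) = 0.6483/(0.6483 + 0.4437) = 0.594.

0.594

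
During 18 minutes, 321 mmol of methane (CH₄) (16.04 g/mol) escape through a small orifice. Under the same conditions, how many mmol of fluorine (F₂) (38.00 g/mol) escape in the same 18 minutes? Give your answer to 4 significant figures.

208.6 mmol

Graham's law gives rate_F₂/rate_CH₄ = √(M_CH₄/M_F₂) = √(16.04/38.00) = √0.4221 = 0.6497.
So the amount for F₂ is 321 × 0.6497 = 208.6 mmol.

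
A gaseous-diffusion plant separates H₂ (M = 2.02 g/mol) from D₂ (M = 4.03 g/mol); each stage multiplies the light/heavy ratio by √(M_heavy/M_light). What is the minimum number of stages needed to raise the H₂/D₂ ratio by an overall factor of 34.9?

Single-stage factor α = √(4.03/2.02), so ln α = ½ ln(1.99505) = 0.3453.
Need α^N ≥ 34.9 ⇒ N ≥ ln(34.9) / ln α = 3.552 / 0.3453 = 10.29.
So at least 11 stages are needed.

11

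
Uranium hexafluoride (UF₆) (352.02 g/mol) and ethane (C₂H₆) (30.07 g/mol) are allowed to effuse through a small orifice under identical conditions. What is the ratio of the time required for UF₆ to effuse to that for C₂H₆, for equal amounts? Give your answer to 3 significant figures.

From Graham's law, t_UF₆/t_C₂H₆ = √(M_UF₆/M_C₂H₆) = √(352.02/30.07) = √11.71 = 3.42.

3.42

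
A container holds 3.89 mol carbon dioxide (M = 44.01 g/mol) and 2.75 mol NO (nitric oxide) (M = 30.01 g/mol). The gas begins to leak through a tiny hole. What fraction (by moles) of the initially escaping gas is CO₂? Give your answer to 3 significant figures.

0.539

Each component's effusion rate ∝ (its partial pressure)·(1/√M) ∝ n_i/√M_i.
Mole fraction of CO₂ in the effusate = (n_CO₂/√M_CO₂) / (n_CO₂/√M_CO₂ + n_NO/√M_NO)
= (3.89/√44.01) / (3.89/√44.01 + 2.75/√30.01) = 0.5864/(0.5864 + 0.5020) = 0.539.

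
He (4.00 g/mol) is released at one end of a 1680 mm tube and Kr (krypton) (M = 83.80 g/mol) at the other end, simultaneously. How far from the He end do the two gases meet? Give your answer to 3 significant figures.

In equal time, each gas travels a distance ∝ its rate ∝ 1/√M, so d_He/d_Kr = √(M_Kr/M_He) = √(83.80/4.00) = 4.577.
With d_He + d_Kr = 1680 mm, d_Kr = 1680/(1 + 4.577) = 301.2 mm.
d_He = 1680 − 301.2 = 1380 mm.

1380 mm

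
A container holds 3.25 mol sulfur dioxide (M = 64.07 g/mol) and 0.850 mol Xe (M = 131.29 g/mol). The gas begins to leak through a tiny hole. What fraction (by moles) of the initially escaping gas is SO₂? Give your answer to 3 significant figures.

The effusion rate of species i is ∝ p_i/√M_i ∝ n_i/√M_i.
So x_SO₂ in the escaping gas = (n_SO₂/√M_SO₂) / Σ(n_i/√M_i)
= (3.25/√64.07) / (3.25/√64.07 + 0.850/√131.29) = 0.4060/(0.4060 + 0.07418) = 0.846.

0.846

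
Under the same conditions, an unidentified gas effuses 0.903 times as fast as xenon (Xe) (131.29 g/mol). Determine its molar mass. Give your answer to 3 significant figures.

161 g/mol

Graham's law gives rate_X/rate_Xe = √(M_Xe/M_X).
0.903 = √(131.29/M_X)
M_X = 131.29 / 0.903² = 131.29 / 0.8154 = 161 g/mol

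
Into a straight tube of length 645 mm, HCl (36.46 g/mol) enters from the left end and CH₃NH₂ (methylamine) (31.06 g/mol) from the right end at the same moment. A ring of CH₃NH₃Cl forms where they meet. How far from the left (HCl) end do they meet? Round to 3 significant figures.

In equal time, each gas travels a distance ∝ its rate ∝ 1/√M, so d_HCl/d_CH₃NH₂ = √(M_CH₃NH₂/M_HCl) = √(31.06/36.46) = 0.9230.
With d_HCl + d_CH₃NH₂ = 645 mm, d_CH₃NH₂ = 645/(1 + 0.9230) = 335.4 mm.
d_HCl = 645 − 335.4 = 310 mm.

310 mm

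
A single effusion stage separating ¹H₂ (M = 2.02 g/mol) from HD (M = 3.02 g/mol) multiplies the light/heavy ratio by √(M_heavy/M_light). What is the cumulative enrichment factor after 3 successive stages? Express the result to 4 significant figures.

1.828

The single-stage factor is √(M_heavy/M_light), so 3 stages give [√(3.02/2.02)]^3 = (3.02/2.02)^(3/2).
= 1.49505^(3/2) = 1.828.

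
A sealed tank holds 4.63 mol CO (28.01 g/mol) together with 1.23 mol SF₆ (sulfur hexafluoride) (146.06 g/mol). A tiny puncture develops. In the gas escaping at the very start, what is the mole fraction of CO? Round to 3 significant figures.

The effusion rate of species i is ∝ p_i/√M_i ∝ n_i/√M_i.
Mole fraction of CO in the effusate = (n_CO/√M_CO) / (n_CO/√M_CO + n_SF₆/√M_SF₆)
= (4.63/√28.01) / (4.63/√28.01 + 1.23/√146.06) = 0.8748/(0.8748 + 0.1018) = 0.896.

0.896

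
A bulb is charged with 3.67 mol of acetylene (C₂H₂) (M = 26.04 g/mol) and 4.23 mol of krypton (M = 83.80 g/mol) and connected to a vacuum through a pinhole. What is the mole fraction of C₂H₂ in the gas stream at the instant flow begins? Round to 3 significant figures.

Effusion rate of each component ∝ n_i/√M_i (partial pressure × 1/√M).
So x_C₂H₂ in the escaping gas = (n_C₂H₂/√M_C₂H₂) / Σ(n_i/√M_i)
= (3.67/√26.04) / (3.67/√26.04 + 4.23/√83.80) = 0.7192/(0.7192 + 0.4621) = 0.609.

0.609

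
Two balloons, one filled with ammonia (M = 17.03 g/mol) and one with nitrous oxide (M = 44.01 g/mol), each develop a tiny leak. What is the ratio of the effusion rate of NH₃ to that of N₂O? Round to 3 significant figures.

By Graham's law, rate_NH₃/rate_N₂O = √(M_N₂O/M_NH₃) = √(44.01/17.03) = √2.584 = 1.61.

1.61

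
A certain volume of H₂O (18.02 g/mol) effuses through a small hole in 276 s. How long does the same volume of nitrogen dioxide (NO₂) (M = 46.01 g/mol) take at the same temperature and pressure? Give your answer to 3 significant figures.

Using Graham's law: t_NO₂/t_H₂O = √(M_NO₂/M_H₂O) = √(46.01/18.02) = √2.553 = 1.598.
So the time for NO₂ is 276 × 1.598 = 441 s.

441 s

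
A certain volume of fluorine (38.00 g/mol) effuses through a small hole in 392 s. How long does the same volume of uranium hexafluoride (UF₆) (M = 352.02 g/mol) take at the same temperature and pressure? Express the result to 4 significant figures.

1193 s

By Graham's law, t_UF₆/t_F₂ = √(M_UF₆/M_F₂) = √(352.02/38.00) = √9.264 = 3.044.
So the time for UF₆ is 392 × 3.044 = 1193 s.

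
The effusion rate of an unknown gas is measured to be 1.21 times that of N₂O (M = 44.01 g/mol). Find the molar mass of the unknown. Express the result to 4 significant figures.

30.06 g/mol

Using Graham's law: rate_X/rate_N₂O = √(M_N₂O/M_X).
1.21 = √(44.01/M_X)
M_X = 44.01 / 1.21² = 44.01 / 1.464 = 30.06 g/mol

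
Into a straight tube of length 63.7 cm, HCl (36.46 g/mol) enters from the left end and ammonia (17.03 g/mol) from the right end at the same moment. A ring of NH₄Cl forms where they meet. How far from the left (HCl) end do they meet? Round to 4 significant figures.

Distances travelled in equal time are proportional to diffusion rates, so d_HCl/d_NH₃ = √(M_NH₃/M_HCl) = √(17.03/36.46) = 0.6834.
With d_HCl + d_NH₃ = 63.7 cm, d_NH₃ = 63.7/(1 + 0.6834) = 37.84 cm.
d_HCl = 63.7 − 37.84 = 25.86 cm.

25.86 cm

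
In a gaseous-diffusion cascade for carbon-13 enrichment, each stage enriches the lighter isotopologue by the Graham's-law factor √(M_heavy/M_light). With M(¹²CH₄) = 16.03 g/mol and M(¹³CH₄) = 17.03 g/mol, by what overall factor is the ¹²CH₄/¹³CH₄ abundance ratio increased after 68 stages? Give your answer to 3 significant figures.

The single-stage factor is √(M_heavy/M_light), so 68 stages give [√(17.03/16.03)]^68 = (17.03/16.03)^(68/2).
= 1.06238^34 = 7.83.

7.83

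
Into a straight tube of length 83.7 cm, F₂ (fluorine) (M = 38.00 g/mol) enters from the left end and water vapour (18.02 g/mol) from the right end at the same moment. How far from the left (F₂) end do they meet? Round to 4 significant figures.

34.13 cm

Distances travelled in equal time are proportional to diffusion rates, so d_F₂/d_H₂O = √(M_H₂O/M_F₂) = √(18.02/38.00) = 0.6886.
With d_F₂ + d_H₂O = 83.7 cm, d_H₂O = 83.7/(1 + 0.6886) = 49.57 cm.
d_F₂ = 83.7 − 49.57 = 34.13 cm.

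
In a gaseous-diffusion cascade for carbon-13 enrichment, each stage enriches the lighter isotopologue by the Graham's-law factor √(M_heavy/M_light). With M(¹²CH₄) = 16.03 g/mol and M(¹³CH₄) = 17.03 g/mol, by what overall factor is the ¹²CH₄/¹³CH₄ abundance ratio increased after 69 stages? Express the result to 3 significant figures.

8.07

After 69 stages the ratio has grown by (√(17.03/16.03))^69 = (17.03/16.03)^(69/2).
= 1.06238^(69/2) = 8.07.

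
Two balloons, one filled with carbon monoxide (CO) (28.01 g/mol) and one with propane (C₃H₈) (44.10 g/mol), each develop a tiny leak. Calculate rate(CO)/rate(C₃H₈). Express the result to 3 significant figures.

Using Graham's law: rate_CO/rate_C₃H₈ = √(M_C₃H₈/M_CO) = √(44.10/28.01) = √1.574 = 1.25.

1.25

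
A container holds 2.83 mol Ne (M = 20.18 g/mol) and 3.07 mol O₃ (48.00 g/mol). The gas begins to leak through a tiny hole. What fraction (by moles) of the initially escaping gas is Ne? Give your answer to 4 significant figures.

0.5871

Each component's effusion rate ∝ (its partial pressure)·(1/√M) ∝ n_i/√M_i.
Mole fraction of Ne in the effusate = (n_Ne/√M_Ne) / (n_Ne/√M_Ne + n_O₃/√M_O₃)
= (2.83/√20.18) / (2.83/√20.18 + 3.07/√48.00) = 0.6300/(0.6300 + 0.4431) = 0.5871.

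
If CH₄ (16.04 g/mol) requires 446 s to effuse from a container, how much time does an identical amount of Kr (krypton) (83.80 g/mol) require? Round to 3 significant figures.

1020 s

Graham's law gives t_Kr/t_CH₄ = √(M_Kr/M_CH₄) = √(83.80/16.04) = √5.224 = 2.286.
So the time for Kr is 446 × 2.286 = 1020 s.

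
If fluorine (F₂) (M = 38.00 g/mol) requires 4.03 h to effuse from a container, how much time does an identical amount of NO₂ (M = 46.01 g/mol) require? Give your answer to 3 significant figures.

4.43 h

By Graham's law, t_NO₂/t_F₂ = √(M_NO₂/M_F₂) = √(46.01/38.00) = √1.211 = 1.100.
So the time for NO₂ is 4.03 × 1.100 = 4.43 h.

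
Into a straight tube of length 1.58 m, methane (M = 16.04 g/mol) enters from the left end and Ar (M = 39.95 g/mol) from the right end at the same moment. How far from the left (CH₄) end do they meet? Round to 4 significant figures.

Distances travelled in equal time are proportional to diffusion rates, so d_CH₄/d_Ar = √(M_Ar/M_CH₄) = √(39.95/16.04) = 1.578.
With d_CH₄ + d_Ar = 1.58 m, d_Ar = 1.58/(1 + 1.578) = 0.6128 m.
d_CH₄ = 1.58 − 0.6128 = 0.9672 m.

0.9672 m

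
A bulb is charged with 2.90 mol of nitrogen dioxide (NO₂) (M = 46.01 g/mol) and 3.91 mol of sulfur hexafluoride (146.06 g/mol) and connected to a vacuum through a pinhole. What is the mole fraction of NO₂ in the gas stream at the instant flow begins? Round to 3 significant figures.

Effusion rate of each component ∝ n_i/√M_i (partial pressure × 1/√M).
So x_NO₂ in the escaping gas = (n_NO₂/√M_NO₂) / Σ(n_i/√M_i)
= (2.90/√46.01) / (2.90/√46.01 + 3.91/√146.06) = 0.4275/(0.4275 + 0.3235) = 0.569.

0.569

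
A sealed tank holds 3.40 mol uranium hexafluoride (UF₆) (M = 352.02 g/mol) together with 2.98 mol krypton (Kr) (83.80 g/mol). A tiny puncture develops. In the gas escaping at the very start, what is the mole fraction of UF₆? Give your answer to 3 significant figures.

Rate_i ∝ x_i/√M_i (Graham's law weighted by mole fraction), so the effusate composition follows n_i/√M_i.
So x_UF₆ in the escaping gas = (n_UF₆/√M_UF₆) / Σ(n_i/√M_i)
= (3.40/√352.02) / (3.40/√352.02 + 2.98/√83.80) = 0.1812/(0.1812 + 0.3255) = 0.358.

0.358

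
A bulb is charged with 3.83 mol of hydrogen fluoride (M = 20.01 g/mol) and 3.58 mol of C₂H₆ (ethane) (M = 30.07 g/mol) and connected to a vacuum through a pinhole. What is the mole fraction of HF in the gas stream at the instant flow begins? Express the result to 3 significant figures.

Effusion rate of each component ∝ n_i/√M_i (partial pressure × 1/√M).
x_HF(eff) = (n_HF/√M_HF) / (n_HF/√M_HF + n_C₂H₆/√M_C₂H₆)
= (3.83/√20.01) / (3.83/√20.01 + 3.58/√30.07) = 0.8562/(0.8562 + 0.6529) = 0.567.

0.567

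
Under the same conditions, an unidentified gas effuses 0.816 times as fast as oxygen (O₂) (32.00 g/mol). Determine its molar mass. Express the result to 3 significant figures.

Using Graham's law: rate_X/rate_O₂ = √(M_O₂/M_X).
0.816 = √(32.00/M_X)
M_X = 32.00 / 0.816² = 32.00 / 0.6659 = 48.1 g/mol

48.1 g/mol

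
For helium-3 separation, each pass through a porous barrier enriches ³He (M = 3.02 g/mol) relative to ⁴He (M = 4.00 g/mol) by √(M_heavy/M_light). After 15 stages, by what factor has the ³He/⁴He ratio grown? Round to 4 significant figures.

After 15 stages the ratio has grown by (√(4.00/3.02))^15 = (4.00/3.02)^(15/2).
= 1.32450^(15/2) = 8.230.

8.230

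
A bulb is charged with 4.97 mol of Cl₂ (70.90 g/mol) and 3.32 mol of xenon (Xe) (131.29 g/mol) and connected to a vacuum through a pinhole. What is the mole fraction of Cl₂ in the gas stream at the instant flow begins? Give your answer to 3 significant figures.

0.671

Each component's effusion rate ∝ (its partial pressure)·(1/√M) ∝ n_i/√M_i.
x_Cl₂(eff) = (n_Cl₂/√M_Cl₂) / (n_Cl₂/√M_Cl₂ + n_Xe/√M_Xe)
= (4.97/√70.90) / (4.97/√70.90 + 3.32/√131.29) = 0.5902/(0.5902 + 0.2897) = 0.671.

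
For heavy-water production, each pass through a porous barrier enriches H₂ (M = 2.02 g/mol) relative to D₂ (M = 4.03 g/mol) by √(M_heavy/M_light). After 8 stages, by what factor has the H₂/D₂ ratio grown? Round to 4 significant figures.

Overall factor = α^8 with α = √(4.03/2.02), i.e. (4.03/2.02)^(8/2).
= 1.99505^4 = 15.84.

15.84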